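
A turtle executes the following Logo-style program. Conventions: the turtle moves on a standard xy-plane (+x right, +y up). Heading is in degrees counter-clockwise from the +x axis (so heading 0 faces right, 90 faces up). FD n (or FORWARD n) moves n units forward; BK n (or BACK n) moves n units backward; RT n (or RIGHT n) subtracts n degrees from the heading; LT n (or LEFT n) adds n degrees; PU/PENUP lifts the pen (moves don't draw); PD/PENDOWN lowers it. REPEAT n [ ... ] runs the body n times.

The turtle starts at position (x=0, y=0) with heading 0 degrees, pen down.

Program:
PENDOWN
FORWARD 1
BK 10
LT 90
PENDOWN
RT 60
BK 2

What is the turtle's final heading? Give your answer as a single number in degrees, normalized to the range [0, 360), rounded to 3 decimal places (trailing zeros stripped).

Executing turtle program step by step:
Start: pos=(0,0), heading=0, pen down
PD: pen down
FD 1: (0,0) -> (1,0) [heading=0, draw]
BK 10: (1,0) -> (-9,0) [heading=0, draw]
LT 90: heading 0 -> 90
PD: pen down
RT 60: heading 90 -> 30
BK 2: (-9,0) -> (-10.732,-1) [heading=30, draw]
Final: pos=(-10.732,-1), heading=30, 3 segment(s) drawn

Answer: 30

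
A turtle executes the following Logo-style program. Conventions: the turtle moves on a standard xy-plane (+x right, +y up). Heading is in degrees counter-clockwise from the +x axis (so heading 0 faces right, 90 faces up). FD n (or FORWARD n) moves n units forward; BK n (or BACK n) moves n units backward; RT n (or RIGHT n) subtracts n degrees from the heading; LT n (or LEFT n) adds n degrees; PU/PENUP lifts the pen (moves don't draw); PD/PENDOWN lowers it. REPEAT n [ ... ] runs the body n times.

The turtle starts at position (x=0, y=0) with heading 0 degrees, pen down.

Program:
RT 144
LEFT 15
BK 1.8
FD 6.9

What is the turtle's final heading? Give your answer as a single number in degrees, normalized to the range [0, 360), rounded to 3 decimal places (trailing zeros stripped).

Executing turtle program step by step:
Start: pos=(0,0), heading=0, pen down
RT 144: heading 0 -> 216
LT 15: heading 216 -> 231
BK 1.8: (0,0) -> (1.133,1.399) [heading=231, draw]
FD 6.9: (1.133,1.399) -> (-3.21,-3.963) [heading=231, draw]
Final: pos=(-3.21,-3.963), heading=231, 2 segment(s) drawn

Answer: 231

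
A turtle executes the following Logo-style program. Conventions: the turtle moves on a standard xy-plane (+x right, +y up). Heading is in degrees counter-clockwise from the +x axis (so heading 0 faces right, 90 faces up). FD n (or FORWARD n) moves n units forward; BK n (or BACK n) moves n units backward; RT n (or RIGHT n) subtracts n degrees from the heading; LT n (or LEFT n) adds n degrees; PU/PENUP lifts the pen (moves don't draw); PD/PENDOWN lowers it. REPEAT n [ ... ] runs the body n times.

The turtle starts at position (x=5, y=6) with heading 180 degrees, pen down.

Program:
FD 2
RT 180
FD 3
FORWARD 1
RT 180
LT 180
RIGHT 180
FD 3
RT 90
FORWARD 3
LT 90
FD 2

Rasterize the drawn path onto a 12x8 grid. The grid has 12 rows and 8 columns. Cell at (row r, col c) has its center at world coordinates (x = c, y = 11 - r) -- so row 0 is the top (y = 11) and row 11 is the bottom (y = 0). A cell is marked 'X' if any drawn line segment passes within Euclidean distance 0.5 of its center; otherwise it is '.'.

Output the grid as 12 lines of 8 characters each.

Answer: ........
........
..XXX...
....X...
....X...
...XXXXX
........
........
........
........
........
........

Derivation:
Segment 0: (5,6) -> (3,6)
Segment 1: (3,6) -> (6,6)
Segment 2: (6,6) -> (7,6)
Segment 3: (7,6) -> (4,6)
Segment 4: (4,6) -> (4,9)
Segment 5: (4,9) -> (2,9)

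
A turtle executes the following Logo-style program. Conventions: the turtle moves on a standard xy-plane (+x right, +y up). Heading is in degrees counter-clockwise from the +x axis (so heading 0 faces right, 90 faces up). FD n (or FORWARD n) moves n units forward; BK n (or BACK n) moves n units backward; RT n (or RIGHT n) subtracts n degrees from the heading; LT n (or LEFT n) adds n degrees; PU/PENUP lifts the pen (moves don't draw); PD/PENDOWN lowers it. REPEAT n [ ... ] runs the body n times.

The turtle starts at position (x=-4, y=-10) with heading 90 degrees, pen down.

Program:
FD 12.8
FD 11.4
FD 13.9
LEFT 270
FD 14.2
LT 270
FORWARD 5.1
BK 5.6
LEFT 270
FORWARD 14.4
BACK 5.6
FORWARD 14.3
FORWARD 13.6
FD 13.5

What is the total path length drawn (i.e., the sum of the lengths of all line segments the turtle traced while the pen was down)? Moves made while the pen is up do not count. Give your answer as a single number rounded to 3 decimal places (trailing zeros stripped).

Answer: 124.4

Derivation:
Executing turtle program step by step:
Start: pos=(-4,-10), heading=90, pen down
FD 12.8: (-4,-10) -> (-4,2.8) [heading=90, draw]
FD 11.4: (-4,2.8) -> (-4,14.2) [heading=90, draw]
FD 13.9: (-4,14.2) -> (-4,28.1) [heading=90, draw]
LT 270: heading 90 -> 0
FD 14.2: (-4,28.1) -> (10.2,28.1) [heading=0, draw]
LT 270: heading 0 -> 270
FD 5.1: (10.2,28.1) -> (10.2,23) [heading=270, draw]
BK 5.6: (10.2,23) -> (10.2,28.6) [heading=270, draw]
LT 270: heading 270 -> 180
FD 14.4: (10.2,28.6) -> (-4.2,28.6) [heading=180, draw]
BK 5.6: (-4.2,28.6) -> (1.4,28.6) [heading=180, draw]
FD 14.3: (1.4,28.6) -> (-12.9,28.6) [heading=180, draw]
FD 13.6: (-12.9,28.6) -> (-26.5,28.6) [heading=180, draw]
FD 13.5: (-26.5,28.6) -> (-40,28.6) [heading=180, draw]
Final: pos=(-40,28.6), heading=180, 11 segment(s) drawn

Segment lengths:
  seg 1: (-4,-10) -> (-4,2.8), length = 12.8
  seg 2: (-4,2.8) -> (-4,14.2), length = 11.4
  seg 3: (-4,14.2) -> (-4,28.1), length = 13.9
  seg 4: (-4,28.1) -> (10.2,28.1), length = 14.2
  seg 5: (10.2,28.1) -> (10.2,23), length = 5.1
  seg 6: (10.2,23) -> (10.2,28.6), length = 5.6
  seg 7: (10.2,28.6) -> (-4.2,28.6), length = 14.4
  seg 8: (-4.2,28.6) -> (1.4,28.6), length = 5.6
  seg 9: (1.4,28.6) -> (-12.9,28.6), length = 14.3
  seg 10: (-12.9,28.6) -> (-26.5,28.6), length = 13.6
  seg 11: (-26.5,28.6) -> (-40,28.6), length = 13.5
Total = 124.4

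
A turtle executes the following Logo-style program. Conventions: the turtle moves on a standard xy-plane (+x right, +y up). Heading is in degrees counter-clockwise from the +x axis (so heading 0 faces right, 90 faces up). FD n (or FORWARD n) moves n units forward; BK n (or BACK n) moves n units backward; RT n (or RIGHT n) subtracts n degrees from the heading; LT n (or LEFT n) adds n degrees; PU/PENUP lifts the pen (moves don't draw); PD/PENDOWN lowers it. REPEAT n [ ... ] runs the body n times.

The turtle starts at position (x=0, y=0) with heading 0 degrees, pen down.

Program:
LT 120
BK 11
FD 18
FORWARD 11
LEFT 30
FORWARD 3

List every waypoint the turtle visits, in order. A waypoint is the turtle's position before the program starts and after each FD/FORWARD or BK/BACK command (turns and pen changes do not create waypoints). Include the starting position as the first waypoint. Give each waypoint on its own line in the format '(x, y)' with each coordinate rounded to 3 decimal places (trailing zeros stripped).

Executing turtle program step by step:
Start: pos=(0,0), heading=0, pen down
LT 120: heading 0 -> 120
BK 11: (0,0) -> (5.5,-9.526) [heading=120, draw]
FD 18: (5.5,-9.526) -> (-3.5,6.062) [heading=120, draw]
FD 11: (-3.5,6.062) -> (-9,15.588) [heading=120, draw]
LT 30: heading 120 -> 150
FD 3: (-9,15.588) -> (-11.598,17.088) [heading=150, draw]
Final: pos=(-11.598,17.088), heading=150, 4 segment(s) drawn
Waypoints (5 total):
(0, 0)
(5.5, -9.526)
(-3.5, 6.062)
(-9, 15.588)
(-11.598, 17.088)

Answer: (0, 0)
(5.5, -9.526)
(-3.5, 6.062)
(-9, 15.588)
(-11.598, 17.088)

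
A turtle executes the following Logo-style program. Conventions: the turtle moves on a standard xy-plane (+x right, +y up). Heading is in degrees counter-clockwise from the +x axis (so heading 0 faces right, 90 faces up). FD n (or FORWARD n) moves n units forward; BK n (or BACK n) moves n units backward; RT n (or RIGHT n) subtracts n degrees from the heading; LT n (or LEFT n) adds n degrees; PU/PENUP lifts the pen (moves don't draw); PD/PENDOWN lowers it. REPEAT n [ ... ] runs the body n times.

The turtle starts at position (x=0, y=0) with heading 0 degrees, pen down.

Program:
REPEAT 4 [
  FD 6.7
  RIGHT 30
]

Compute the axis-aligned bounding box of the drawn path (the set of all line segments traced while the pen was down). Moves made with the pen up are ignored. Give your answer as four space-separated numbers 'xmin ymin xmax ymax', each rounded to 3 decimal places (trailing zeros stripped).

Answer: 0 -15.852 15.852 0

Derivation:
Executing turtle program step by step:
Start: pos=(0,0), heading=0, pen down
REPEAT 4 [
  -- iteration 1/4 --
  FD 6.7: (0,0) -> (6.7,0) [heading=0, draw]
  RT 30: heading 0 -> 330
  -- iteration 2/4 --
  FD 6.7: (6.7,0) -> (12.502,-3.35) [heading=330, draw]
  RT 30: heading 330 -> 300
  -- iteration 3/4 --
  FD 6.7: (12.502,-3.35) -> (15.852,-9.152) [heading=300, draw]
  RT 30: heading 300 -> 270
  -- iteration 4/4 --
  FD 6.7: (15.852,-9.152) -> (15.852,-15.852) [heading=270, draw]
  RT 30: heading 270 -> 240
]
Final: pos=(15.852,-15.852), heading=240, 4 segment(s) drawn

Segment endpoints: x in {0, 6.7, 12.502, 15.852}, y in {-15.852, -9.152, -3.35, 0}
xmin=0, ymin=-15.852, xmax=15.852, ymax=0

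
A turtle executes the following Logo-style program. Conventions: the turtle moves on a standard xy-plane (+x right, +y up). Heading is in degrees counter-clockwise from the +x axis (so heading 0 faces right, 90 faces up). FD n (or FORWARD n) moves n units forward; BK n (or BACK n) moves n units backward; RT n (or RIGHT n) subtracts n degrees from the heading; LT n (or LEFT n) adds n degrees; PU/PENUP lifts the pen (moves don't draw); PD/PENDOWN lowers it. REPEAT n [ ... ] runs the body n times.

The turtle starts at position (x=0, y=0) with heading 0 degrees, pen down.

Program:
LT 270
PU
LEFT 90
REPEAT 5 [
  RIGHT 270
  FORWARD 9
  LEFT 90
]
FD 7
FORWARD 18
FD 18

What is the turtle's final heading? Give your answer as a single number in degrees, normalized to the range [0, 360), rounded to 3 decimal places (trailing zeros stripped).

Executing turtle program step by step:
Start: pos=(0,0), heading=0, pen down
LT 270: heading 0 -> 270
PU: pen up
LT 90: heading 270 -> 0
REPEAT 5 [
  -- iteration 1/5 --
  RT 270: heading 0 -> 90
  FD 9: (0,0) -> (0,9) [heading=90, move]
  LT 90: heading 90 -> 180
  -- iteration 2/5 --
  RT 270: heading 180 -> 270
  FD 9: (0,9) -> (0,0) [heading=270, move]
  LT 90: heading 270 -> 0
  -- iteration 3/5 --
  RT 270: heading 0 -> 90
  FD 9: (0,0) -> (0,9) [heading=90, move]
  LT 90: heading 90 -> 180
  -- iteration 4/5 --
  RT 270: heading 180 -> 270
  FD 9: (0,9) -> (0,0) [heading=270, move]
  LT 90: heading 270 -> 0
  -- iteration 5/5 --
  RT 270: heading 0 -> 90
  FD 9: (0,0) -> (0,9) [heading=90, move]
  LT 90: heading 90 -> 180
]
FD 7: (0,9) -> (-7,9) [heading=180, move]
FD 18: (-7,9) -> (-25,9) [heading=180, move]
FD 18: (-25,9) -> (-43,9) [heading=180, move]
Final: pos=(-43,9), heading=180, 0 segment(s) drawn

Answer: 180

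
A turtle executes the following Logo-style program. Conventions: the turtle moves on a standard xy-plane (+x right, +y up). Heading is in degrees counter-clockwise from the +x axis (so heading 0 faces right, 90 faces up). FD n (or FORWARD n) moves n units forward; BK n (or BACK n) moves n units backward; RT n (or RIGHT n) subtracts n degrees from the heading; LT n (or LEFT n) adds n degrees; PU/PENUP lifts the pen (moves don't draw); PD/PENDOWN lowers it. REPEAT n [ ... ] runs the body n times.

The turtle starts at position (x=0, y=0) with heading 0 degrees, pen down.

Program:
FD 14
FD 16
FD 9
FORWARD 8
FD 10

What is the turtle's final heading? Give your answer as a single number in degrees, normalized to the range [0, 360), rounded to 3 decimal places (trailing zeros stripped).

Executing turtle program step by step:
Start: pos=(0,0), heading=0, pen down
FD 14: (0,0) -> (14,0) [heading=0, draw]
FD 16: (14,0) -> (30,0) [heading=0, draw]
FD 9: (30,0) -> (39,0) [heading=0, draw]
FD 8: (39,0) -> (47,0) [heading=0, draw]
FD 10: (47,0) -> (57,0) [heading=0, draw]
Final: pos=(57,0), heading=0, 5 segment(s) drawn

Answer: 0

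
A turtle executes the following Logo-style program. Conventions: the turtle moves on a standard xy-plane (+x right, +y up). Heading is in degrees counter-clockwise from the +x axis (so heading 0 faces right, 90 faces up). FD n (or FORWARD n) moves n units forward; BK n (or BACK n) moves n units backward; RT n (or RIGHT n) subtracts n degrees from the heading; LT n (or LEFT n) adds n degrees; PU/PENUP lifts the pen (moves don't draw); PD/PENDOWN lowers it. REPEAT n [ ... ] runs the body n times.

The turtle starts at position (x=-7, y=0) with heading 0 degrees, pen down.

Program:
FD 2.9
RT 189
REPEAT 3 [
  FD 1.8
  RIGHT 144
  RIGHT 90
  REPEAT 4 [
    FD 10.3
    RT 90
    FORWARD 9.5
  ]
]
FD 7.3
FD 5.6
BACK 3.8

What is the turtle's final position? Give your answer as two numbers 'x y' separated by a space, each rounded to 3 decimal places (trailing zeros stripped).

Answer: -13.231 -1.142

Derivation:
Executing turtle program step by step:
Start: pos=(-7,0), heading=0, pen down
FD 2.9: (-7,0) -> (-4.1,0) [heading=0, draw]
RT 189: heading 0 -> 171
REPEAT 3 [
  -- iteration 1/3 --
  FD 1.8: (-4.1,0) -> (-5.878,0.282) [heading=171, draw]
  RT 144: heading 171 -> 27
  RT 90: heading 27 -> 297
  REPEAT 4 [
    -- iteration 1/4 --
    FD 10.3: (-5.878,0.282) -> (-1.202,-8.896) [heading=297, draw]
    RT 90: heading 297 -> 207
    FD 9.5: (-1.202,-8.896) -> (-9.666,-13.209) [heading=207, draw]
    -- iteration 2/4 --
    FD 10.3: (-9.666,-13.209) -> (-18.844,-17.885) [heading=207, draw]
    RT 90: heading 207 -> 117
    FD 9.5: (-18.844,-17.885) -> (-23.157,-9.42) [heading=117, draw]
    -- iteration 3/4 --
    FD 10.3: (-23.157,-9.42) -> (-27.833,-0.243) [heading=117, draw]
    RT 90: heading 117 -> 27
    FD 9.5: (-27.833,-0.243) -> (-19.368,4.07) [heading=27, draw]
    -- iteration 4/4 --
    FD 10.3: (-19.368,4.07) -> (-10.191,8.746) [heading=27, draw]
    RT 90: heading 27 -> 297
    FD 9.5: (-10.191,8.746) -> (-5.878,0.282) [heading=297, draw]
  ]
  -- iteration 2/3 --
  FD 1.8: (-5.878,0.282) -> (-5.061,-1.322) [heading=297, draw]
  RT 144: heading 297 -> 153
  RT 90: heading 153 -> 63
  REPEAT 4 [
    -- iteration 1/4 --
    FD 10.3: (-5.061,-1.322) -> (-0.385,7.855) [heading=63, draw]
    RT 90: heading 63 -> 333
    FD 9.5: (-0.385,7.855) -> (8.08,3.542) [heading=333, draw]
    -- iteration 2/4 --
    FD 10.3: (8.08,3.542) -> (17.257,-1.134) [heading=333, draw]
    RT 90: heading 333 -> 243
    FD 9.5: (17.257,-1.134) -> (12.944,-9.598) [heading=243, draw]
    -- iteration 3/4 --
    FD 10.3: (12.944,-9.598) -> (8.268,-18.776) [heading=243, draw]
    RT 90: heading 243 -> 153
    FD 9.5: (8.268,-18.776) -> (-0.196,-14.463) [heading=153, draw]
    -- iteration 4/4 --
    FD 10.3: (-0.196,-14.463) -> (-9.374,-9.787) [heading=153, draw]
    RT 90: heading 153 -> 63
    FD 9.5: (-9.374,-9.787) -> (-5.061,-1.322) [heading=63, draw]
  ]
  -- iteration 3/3 --
  FD 1.8: (-5.061,-1.322) -> (-4.243,0.282) [heading=63, draw]
  RT 144: heading 63 -> 279
  RT 90: heading 279 -> 189
  REPEAT 4 [
    -- iteration 1/4 --
    FD 10.3: (-4.243,0.282) -> (-14.417,-1.33) [heading=189, draw]
    RT 90: heading 189 -> 99
    FD 9.5: (-14.417,-1.33) -> (-15.903,8.053) [heading=99, draw]
    -- iteration 2/4 --
    FD 10.3: (-15.903,8.053) -> (-17.514,18.227) [heading=99, draw]
    RT 90: heading 99 -> 9
    FD 9.5: (-17.514,18.227) -> (-8.131,19.713) [heading=9, draw]
    -- iteration 3/4 --
    FD 10.3: (-8.131,19.713) -> (2.042,21.324) [heading=9, draw]
    RT 90: heading 9 -> 279
    FD 9.5: (2.042,21.324) -> (3.528,11.941) [heading=279, draw]
    -- iteration 4/4 --
    FD 10.3: (3.528,11.941) -> (5.14,1.768) [heading=279, draw]
    RT 90: heading 279 -> 189
    FD 9.5: (5.14,1.768) -> (-4.243,0.282) [heading=189, draw]
  ]
]
FD 7.3: (-4.243,0.282) -> (-11.454,-0.86) [heading=189, draw]
FD 5.6: (-11.454,-0.86) -> (-16.985,-1.736) [heading=189, draw]
BK 3.8: (-16.985,-1.736) -> (-13.231,-1.142) [heading=189, draw]
Final: pos=(-13.231,-1.142), heading=189, 31 segment(s) drawn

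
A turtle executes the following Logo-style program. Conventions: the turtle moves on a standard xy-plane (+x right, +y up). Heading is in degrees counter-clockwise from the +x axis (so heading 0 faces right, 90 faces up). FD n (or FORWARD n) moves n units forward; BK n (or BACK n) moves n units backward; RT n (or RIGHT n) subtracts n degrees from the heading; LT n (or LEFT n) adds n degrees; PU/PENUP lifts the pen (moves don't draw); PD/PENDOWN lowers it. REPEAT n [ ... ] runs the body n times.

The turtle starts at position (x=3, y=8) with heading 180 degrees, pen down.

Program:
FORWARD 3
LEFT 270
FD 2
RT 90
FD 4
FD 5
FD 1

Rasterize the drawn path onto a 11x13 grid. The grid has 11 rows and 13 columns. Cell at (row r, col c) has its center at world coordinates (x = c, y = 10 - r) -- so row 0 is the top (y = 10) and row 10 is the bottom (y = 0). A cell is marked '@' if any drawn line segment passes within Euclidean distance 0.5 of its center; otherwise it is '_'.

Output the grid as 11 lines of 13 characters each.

Answer: @@@@@@@@@@@__
@____________
@@@@_________
_____________
_____________
_____________
_____________
_____________
_____________
_____________
_____________

Derivation:
Segment 0: (3,8) -> (0,8)
Segment 1: (0,8) -> (0,10)
Segment 2: (0,10) -> (4,10)
Segment 3: (4,10) -> (9,10)
Segment 4: (9,10) -> (10,10)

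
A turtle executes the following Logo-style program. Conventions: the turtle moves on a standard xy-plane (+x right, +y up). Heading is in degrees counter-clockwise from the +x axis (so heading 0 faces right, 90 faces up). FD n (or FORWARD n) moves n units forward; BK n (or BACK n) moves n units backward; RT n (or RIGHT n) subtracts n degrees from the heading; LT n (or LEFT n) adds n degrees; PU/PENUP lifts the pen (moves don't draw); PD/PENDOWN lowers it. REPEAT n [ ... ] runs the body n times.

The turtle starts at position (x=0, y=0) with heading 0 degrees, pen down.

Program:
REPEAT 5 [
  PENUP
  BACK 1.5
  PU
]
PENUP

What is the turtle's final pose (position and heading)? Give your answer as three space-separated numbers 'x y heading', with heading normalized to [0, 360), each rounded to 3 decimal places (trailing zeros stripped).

Executing turtle program step by step:
Start: pos=(0,0), heading=0, pen down
REPEAT 5 [
  -- iteration 1/5 --
  PU: pen up
  BK 1.5: (0,0) -> (-1.5,0) [heading=0, move]
  PU: pen up
  -- iteration 2/5 --
  PU: pen up
  BK 1.5: (-1.5,0) -> (-3,0) [heading=0, move]
  PU: pen up
  -- iteration 3/5 --
  PU: pen up
  BK 1.5: (-3,0) -> (-4.5,0) [heading=0, move]
  PU: pen up
  -- iteration 4/5 --
  PU: pen up
  BK 1.5: (-4.5,0) -> (-6,0) [heading=0, move]
  PU: pen up
  -- iteration 5/5 --
  PU: pen up
  BK 1.5: (-6,0) -> (-7.5,0) [heading=0, move]
  PU: pen up
]
PU: pen up
Final: pos=(-7.5,0), heading=0, 0 segment(s) drawn

Answer: -7.5 0 0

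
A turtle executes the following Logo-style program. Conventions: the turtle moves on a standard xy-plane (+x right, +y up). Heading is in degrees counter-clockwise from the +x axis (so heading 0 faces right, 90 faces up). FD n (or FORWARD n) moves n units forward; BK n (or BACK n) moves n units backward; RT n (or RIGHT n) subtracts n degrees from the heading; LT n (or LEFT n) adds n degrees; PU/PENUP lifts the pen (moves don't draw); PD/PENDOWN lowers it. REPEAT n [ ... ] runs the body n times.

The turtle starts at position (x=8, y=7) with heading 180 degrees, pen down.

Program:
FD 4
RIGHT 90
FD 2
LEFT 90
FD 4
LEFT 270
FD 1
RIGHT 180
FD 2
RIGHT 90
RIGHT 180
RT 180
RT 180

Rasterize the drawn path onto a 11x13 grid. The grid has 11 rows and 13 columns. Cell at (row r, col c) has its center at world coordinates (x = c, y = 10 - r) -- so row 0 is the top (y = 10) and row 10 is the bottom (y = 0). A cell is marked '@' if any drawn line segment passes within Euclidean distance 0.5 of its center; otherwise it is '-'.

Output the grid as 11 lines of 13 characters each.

Segment 0: (8,7) -> (4,7)
Segment 1: (4,7) -> (4,9)
Segment 2: (4,9) -> (0,9)
Segment 3: (0,9) -> (0,10)
Segment 4: (0,10) -> (-0,8)

Answer: @------------
@@@@@--------
@---@--------
----@@@@@----
-------------
-------------
-------------
-------------
-------------
-------------
-------------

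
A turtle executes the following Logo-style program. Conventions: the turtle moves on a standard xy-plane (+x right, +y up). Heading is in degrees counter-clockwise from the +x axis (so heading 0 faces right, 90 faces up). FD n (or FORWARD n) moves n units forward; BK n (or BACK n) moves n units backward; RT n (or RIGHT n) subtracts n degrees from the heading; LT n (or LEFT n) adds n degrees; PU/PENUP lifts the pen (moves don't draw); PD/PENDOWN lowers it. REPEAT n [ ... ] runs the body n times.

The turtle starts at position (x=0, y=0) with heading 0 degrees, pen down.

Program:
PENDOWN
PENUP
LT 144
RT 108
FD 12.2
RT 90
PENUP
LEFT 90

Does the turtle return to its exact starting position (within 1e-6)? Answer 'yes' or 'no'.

Executing turtle program step by step:
Start: pos=(0,0), heading=0, pen down
PD: pen down
PU: pen up
LT 144: heading 0 -> 144
RT 108: heading 144 -> 36
FD 12.2: (0,0) -> (9.87,7.171) [heading=36, move]
RT 90: heading 36 -> 306
PU: pen up
LT 90: heading 306 -> 36
Final: pos=(9.87,7.171), heading=36, 0 segment(s) drawn

Start position: (0, 0)
Final position: (9.87, 7.171)
Distance = 12.2; >= 1e-6 -> NOT closed

Answer: no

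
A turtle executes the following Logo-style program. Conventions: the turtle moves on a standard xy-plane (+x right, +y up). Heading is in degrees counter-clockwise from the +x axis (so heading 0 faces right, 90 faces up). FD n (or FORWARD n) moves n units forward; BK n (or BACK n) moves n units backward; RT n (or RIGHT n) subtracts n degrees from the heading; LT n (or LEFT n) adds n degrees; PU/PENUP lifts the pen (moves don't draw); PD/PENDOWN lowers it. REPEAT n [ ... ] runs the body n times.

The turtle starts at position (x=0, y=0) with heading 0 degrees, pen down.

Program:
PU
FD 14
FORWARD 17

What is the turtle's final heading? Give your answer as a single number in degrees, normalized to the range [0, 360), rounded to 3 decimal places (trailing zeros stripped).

Answer: 0

Derivation:
Executing turtle program step by step:
Start: pos=(0,0), heading=0, pen down
PU: pen up
FD 14: (0,0) -> (14,0) [heading=0, move]
FD 17: (14,0) -> (31,0) [heading=0, move]
Final: pos=(31,0), heading=0, 0 segment(s) drawn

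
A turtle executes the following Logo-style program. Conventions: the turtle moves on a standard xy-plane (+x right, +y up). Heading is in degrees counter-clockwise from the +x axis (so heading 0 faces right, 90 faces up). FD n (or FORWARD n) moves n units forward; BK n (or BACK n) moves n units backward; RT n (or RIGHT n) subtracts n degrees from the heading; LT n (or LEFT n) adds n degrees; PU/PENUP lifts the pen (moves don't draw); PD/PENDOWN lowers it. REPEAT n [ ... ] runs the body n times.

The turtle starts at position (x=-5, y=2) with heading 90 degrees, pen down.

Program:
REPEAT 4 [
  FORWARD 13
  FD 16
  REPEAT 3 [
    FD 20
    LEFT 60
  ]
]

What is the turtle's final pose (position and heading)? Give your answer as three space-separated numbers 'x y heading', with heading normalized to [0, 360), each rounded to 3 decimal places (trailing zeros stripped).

Answer: -5 2 90

Derivation:
Executing turtle program step by step:
Start: pos=(-5,2), heading=90, pen down
REPEAT 4 [
  -- iteration 1/4 --
  FD 13: (-5,2) -> (-5,15) [heading=90, draw]
  FD 16: (-5,15) -> (-5,31) [heading=90, draw]
  REPEAT 3 [
    -- iteration 1/3 --
    FD 20: (-5,31) -> (-5,51) [heading=90, draw]
    LT 60: heading 90 -> 150
    -- iteration 2/3 --
    FD 20: (-5,51) -> (-22.321,61) [heading=150, draw]
    LT 60: heading 150 -> 210
    -- iteration 3/3 --
    FD 20: (-22.321,61) -> (-39.641,51) [heading=210, draw]
    LT 60: heading 210 -> 270
  ]
  -- iteration 2/4 --
  FD 13: (-39.641,51) -> (-39.641,38) [heading=270, draw]
  FD 16: (-39.641,38) -> (-39.641,22) [heading=270, draw]
  REPEAT 3 [
    -- iteration 1/3 --
    FD 20: (-39.641,22) -> (-39.641,2) [heading=270, draw]
    LT 60: heading 270 -> 330
    -- iteration 2/3 --
    FD 20: (-39.641,2) -> (-22.321,-8) [heading=330, draw]
    LT 60: heading 330 -> 30
    -- iteration 3/3 --
    FD 20: (-22.321,-8) -> (-5,2) [heading=30, draw]
    LT 60: heading 30 -> 90
  ]
  -- iteration 3/4 --
  FD 13: (-5,2) -> (-5,15) [heading=90, draw]
  FD 16: (-5,15) -> (-5,31) [heading=90, draw]
  REPEAT 3 [
    -- iteration 1/3 --
    FD 20: (-5,31) -> (-5,51) [heading=90, draw]
    LT 60: heading 90 -> 150
    -- iteration 2/3 --
    FD 20: (-5,51) -> (-22.321,61) [heading=150, draw]
    LT 60: heading 150 -> 210
    -- iteration 3/3 --
    FD 20: (-22.321,61) -> (-39.641,51) [heading=210, draw]
    LT 60: heading 210 -> 270
  ]
  -- iteration 4/4 --
  FD 13: (-39.641,51) -> (-39.641,38) [heading=270, draw]
  FD 16: (-39.641,38) -> (-39.641,22) [heading=270, draw]
  REPEAT 3 [
    -- iteration 1/3 --
    FD 20: (-39.641,22) -> (-39.641,2) [heading=270, draw]
    LT 60: heading 270 -> 330
    -- iteration 2/3 --
    FD 20: (-39.641,2) -> (-22.321,-8) [heading=330, draw]
    LT 60: heading 330 -> 30
    -- iteration 3/3 --
    FD 20: (-22.321,-8) -> (-5,2) [heading=30, draw]
    LT 60: heading 30 -> 90
  ]
]
Final: pos=(-5,2), heading=90, 20 segment(s) drawn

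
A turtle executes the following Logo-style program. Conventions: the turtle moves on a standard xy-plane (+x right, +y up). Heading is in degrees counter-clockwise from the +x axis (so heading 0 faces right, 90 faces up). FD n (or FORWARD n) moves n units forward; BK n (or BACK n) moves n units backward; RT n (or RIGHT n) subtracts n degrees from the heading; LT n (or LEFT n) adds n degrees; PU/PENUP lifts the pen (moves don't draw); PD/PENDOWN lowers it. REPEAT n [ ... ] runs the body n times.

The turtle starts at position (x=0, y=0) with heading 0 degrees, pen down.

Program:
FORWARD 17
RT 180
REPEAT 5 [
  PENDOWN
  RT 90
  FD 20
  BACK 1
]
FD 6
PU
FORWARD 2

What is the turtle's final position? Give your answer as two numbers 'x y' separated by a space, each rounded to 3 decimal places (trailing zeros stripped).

Executing turtle program step by step:
Start: pos=(0,0), heading=0, pen down
FD 17: (0,0) -> (17,0) [heading=0, draw]
RT 180: heading 0 -> 180
REPEAT 5 [
  -- iteration 1/5 --
  PD: pen down
  RT 90: heading 180 -> 90
  FD 20: (17,0) -> (17,20) [heading=90, draw]
  BK 1: (17,20) -> (17,19) [heading=90, draw]
  -- iteration 2/5 --
  PD: pen down
  RT 90: heading 90 -> 0
  FD 20: (17,19) -> (37,19) [heading=0, draw]
  BK 1: (37,19) -> (36,19) [heading=0, draw]
  -- iteration 3/5 --
  PD: pen down
  RT 90: heading 0 -> 270
  FD 20: (36,19) -> (36,-1) [heading=270, draw]
  BK 1: (36,-1) -> (36,0) [heading=270, draw]
  -- iteration 4/5 --
  PD: pen down
  RT 90: heading 270 -> 180
  FD 20: (36,0) -> (16,0) [heading=180, draw]
  BK 1: (16,0) -> (17,0) [heading=180, draw]
  -- iteration 5/5 --
  PD: pen down
  RT 90: heading 180 -> 90
  FD 20: (17,0) -> (17,20) [heading=90, draw]
  BK 1: (17,20) -> (17,19) [heading=90, draw]
]
FD 6: (17,19) -> (17,25) [heading=90, draw]
PU: pen up
FD 2: (17,25) -> (17,27) [heading=90, move]
Final: pos=(17,27), heading=90, 12 segment(s) drawn

Answer: 17 27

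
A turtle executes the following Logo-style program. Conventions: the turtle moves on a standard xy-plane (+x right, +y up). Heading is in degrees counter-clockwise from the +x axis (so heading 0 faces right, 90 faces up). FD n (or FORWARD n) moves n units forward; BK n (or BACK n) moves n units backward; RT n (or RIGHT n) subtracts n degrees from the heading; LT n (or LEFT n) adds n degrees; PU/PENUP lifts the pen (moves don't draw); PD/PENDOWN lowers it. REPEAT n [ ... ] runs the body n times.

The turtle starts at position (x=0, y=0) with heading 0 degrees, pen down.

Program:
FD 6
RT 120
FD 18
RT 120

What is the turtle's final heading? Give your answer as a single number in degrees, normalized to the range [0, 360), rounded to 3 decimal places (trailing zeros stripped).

Answer: 120

Derivation:
Executing turtle program step by step:
Start: pos=(0,0), heading=0, pen down
FD 6: (0,0) -> (6,0) [heading=0, draw]
RT 120: heading 0 -> 240
FD 18: (6,0) -> (-3,-15.588) [heading=240, draw]
RT 120: heading 240 -> 120
Final: pos=(-3,-15.588), heading=120, 2 segment(s) drawn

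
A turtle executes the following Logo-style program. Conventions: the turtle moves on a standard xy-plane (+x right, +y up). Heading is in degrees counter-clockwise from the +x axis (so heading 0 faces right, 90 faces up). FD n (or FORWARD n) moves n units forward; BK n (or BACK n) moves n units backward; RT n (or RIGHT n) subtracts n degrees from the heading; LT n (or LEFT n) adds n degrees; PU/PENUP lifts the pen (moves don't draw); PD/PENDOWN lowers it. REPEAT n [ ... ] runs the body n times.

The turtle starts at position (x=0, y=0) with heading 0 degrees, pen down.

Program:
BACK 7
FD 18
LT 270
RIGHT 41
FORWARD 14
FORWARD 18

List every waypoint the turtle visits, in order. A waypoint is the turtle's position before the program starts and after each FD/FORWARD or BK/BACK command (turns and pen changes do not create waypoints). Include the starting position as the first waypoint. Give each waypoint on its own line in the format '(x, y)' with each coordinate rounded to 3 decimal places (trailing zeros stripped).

Executing turtle program step by step:
Start: pos=(0,0), heading=0, pen down
BK 7: (0,0) -> (-7,0) [heading=0, draw]
FD 18: (-7,0) -> (11,0) [heading=0, draw]
LT 270: heading 0 -> 270
RT 41: heading 270 -> 229
FD 14: (11,0) -> (1.815,-10.566) [heading=229, draw]
FD 18: (1.815,-10.566) -> (-9.994,-24.151) [heading=229, draw]
Final: pos=(-9.994,-24.151), heading=229, 4 segment(s) drawn
Waypoints (5 total):
(0, 0)
(-7, 0)
(11, 0)
(1.815, -10.566)
(-9.994, -24.151)

Answer: (0, 0)
(-7, 0)
(11, 0)
(1.815, -10.566)
(-9.994, -24.151)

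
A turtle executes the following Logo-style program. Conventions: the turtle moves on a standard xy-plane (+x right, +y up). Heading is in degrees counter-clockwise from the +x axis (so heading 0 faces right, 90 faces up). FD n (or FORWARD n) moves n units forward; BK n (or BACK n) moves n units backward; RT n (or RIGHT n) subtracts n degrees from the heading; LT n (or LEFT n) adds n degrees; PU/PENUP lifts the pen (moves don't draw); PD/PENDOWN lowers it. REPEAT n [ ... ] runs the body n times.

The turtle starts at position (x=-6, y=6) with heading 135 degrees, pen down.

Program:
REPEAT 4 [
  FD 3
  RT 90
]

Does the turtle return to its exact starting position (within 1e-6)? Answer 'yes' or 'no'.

Answer: yes

Derivation:
Executing turtle program step by step:
Start: pos=(-6,6), heading=135, pen down
REPEAT 4 [
  -- iteration 1/4 --
  FD 3: (-6,6) -> (-8.121,8.121) [heading=135, draw]
  RT 90: heading 135 -> 45
  -- iteration 2/4 --
  FD 3: (-8.121,8.121) -> (-6,10.243) [heading=45, draw]
  RT 90: heading 45 -> 315
  -- iteration 3/4 --
  FD 3: (-6,10.243) -> (-3.879,8.121) [heading=315, draw]
  RT 90: heading 315 -> 225
  -- iteration 4/4 --
  FD 3: (-3.879,8.121) -> (-6,6) [heading=225, draw]
  RT 90: heading 225 -> 135
]
Final: pos=(-6,6), heading=135, 4 segment(s) drawn

Start position: (-6, 6)
Final position: (-6, 6)
Distance = 0; < 1e-6 -> CLOSED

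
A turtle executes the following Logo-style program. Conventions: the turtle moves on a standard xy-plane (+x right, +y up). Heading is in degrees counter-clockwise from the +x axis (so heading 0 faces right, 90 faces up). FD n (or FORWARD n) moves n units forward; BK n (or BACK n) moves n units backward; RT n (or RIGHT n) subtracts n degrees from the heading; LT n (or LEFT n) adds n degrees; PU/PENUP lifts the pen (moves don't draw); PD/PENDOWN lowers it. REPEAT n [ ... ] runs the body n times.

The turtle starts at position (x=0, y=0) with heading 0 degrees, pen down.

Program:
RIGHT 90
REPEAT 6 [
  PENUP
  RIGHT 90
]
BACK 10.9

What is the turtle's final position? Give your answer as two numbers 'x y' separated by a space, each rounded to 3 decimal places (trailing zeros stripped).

Executing turtle program step by step:
Start: pos=(0,0), heading=0, pen down
RT 90: heading 0 -> 270
REPEAT 6 [
  -- iteration 1/6 --
  PU: pen up
  RT 90: heading 270 -> 180
  -- iteration 2/6 --
  PU: pen up
  RT 90: heading 180 -> 90
  -- iteration 3/6 --
  PU: pen up
  RT 90: heading 90 -> 0
  -- iteration 4/6 --
  PU: pen up
  RT 90: heading 0 -> 270
  -- iteration 5/6 --
  PU: pen up
  RT 90: heading 270 -> 180
  -- iteration 6/6 --
  PU: pen up
  RT 90: heading 180 -> 90
]
BK 10.9: (0,0) -> (0,-10.9) [heading=90, move]
Final: pos=(0,-10.9), heading=90, 0 segment(s) drawn

Answer: 0 -10.9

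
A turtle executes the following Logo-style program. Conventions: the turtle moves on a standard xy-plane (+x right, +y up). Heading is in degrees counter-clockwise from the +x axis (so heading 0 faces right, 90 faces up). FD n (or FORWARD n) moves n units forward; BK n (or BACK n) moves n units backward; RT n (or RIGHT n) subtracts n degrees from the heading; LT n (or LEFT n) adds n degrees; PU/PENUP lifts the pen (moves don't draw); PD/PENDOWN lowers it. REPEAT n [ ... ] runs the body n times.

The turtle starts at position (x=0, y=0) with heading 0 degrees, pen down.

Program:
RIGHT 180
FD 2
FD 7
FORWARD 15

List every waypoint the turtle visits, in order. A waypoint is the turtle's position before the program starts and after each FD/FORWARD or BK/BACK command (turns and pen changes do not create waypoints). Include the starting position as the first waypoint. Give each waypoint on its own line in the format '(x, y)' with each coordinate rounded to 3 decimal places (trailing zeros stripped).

Answer: (0, 0)
(-2, 0)
(-9, 0)
(-24, 0)

Derivation:
Executing turtle program step by step:
Start: pos=(0,0), heading=0, pen down
RT 180: heading 0 -> 180
FD 2: (0,0) -> (-2,0) [heading=180, draw]
FD 7: (-2,0) -> (-9,0) [heading=180, draw]
FD 15: (-9,0) -> (-24,0) [heading=180, draw]
Final: pos=(-24,0), heading=180, 3 segment(s) drawn
Waypoints (4 total):
(0, 0)
(-2, 0)
(-9, 0)
(-24, 0)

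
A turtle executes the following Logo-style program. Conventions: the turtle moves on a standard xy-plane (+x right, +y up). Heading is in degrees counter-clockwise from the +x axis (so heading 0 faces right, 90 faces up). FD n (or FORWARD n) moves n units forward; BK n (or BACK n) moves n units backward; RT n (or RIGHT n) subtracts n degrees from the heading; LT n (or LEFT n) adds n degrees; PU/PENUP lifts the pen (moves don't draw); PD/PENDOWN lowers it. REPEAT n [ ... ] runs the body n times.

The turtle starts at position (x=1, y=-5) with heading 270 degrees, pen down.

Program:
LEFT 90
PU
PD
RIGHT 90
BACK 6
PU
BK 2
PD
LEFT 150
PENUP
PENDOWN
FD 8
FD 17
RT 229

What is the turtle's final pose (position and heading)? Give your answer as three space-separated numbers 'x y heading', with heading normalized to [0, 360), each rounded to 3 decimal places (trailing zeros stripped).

Executing turtle program step by step:
Start: pos=(1,-5), heading=270, pen down
LT 90: heading 270 -> 0
PU: pen up
PD: pen down
RT 90: heading 0 -> 270
BK 6: (1,-5) -> (1,1) [heading=270, draw]
PU: pen up
BK 2: (1,1) -> (1,3) [heading=270, move]
PD: pen down
LT 150: heading 270 -> 60
PU: pen up
PD: pen down
FD 8: (1,3) -> (5,9.928) [heading=60, draw]
FD 17: (5,9.928) -> (13.5,24.651) [heading=60, draw]
RT 229: heading 60 -> 191
Final: pos=(13.5,24.651), heading=191, 3 segment(s) drawn

Answer: 13.5 24.651 191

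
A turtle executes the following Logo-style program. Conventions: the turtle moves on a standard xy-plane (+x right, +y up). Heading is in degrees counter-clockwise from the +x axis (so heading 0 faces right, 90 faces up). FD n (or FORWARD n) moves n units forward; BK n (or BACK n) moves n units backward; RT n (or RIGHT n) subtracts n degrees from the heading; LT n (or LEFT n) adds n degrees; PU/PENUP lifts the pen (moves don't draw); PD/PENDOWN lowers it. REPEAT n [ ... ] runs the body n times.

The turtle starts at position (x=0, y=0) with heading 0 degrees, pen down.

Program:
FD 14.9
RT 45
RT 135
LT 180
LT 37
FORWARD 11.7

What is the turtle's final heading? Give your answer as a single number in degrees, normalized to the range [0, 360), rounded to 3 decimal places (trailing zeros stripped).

Executing turtle program step by step:
Start: pos=(0,0), heading=0, pen down
FD 14.9: (0,0) -> (14.9,0) [heading=0, draw]
RT 45: heading 0 -> 315
RT 135: heading 315 -> 180
LT 180: heading 180 -> 0
LT 37: heading 0 -> 37
FD 11.7: (14.9,0) -> (24.244,7.041) [heading=37, draw]
Final: pos=(24.244,7.041), heading=37, 2 segment(s) drawn

Answer: 37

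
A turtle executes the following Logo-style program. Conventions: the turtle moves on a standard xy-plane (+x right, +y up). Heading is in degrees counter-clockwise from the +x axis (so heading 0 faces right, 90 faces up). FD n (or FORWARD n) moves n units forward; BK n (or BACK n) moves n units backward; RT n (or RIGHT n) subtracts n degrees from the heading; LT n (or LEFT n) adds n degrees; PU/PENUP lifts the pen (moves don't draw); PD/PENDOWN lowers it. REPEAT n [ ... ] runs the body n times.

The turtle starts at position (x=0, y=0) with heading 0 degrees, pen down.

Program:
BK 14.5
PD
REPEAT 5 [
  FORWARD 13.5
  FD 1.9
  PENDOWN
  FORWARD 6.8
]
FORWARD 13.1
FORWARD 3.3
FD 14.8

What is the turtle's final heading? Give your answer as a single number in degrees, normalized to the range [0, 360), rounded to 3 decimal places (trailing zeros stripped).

Answer: 0

Derivation:
Executing turtle program step by step:
Start: pos=(0,0), heading=0, pen down
BK 14.5: (0,0) -> (-14.5,0) [heading=0, draw]
PD: pen down
REPEAT 5 [
  -- iteration 1/5 --
  FD 13.5: (-14.5,0) -> (-1,0) [heading=0, draw]
  FD 1.9: (-1,0) -> (0.9,0) [heading=0, draw]
  PD: pen down
  FD 6.8: (0.9,0) -> (7.7,0) [heading=0, draw]
  -- iteration 2/5 --
  FD 13.5: (7.7,0) -> (21.2,0) [heading=0, draw]
  FD 1.9: (21.2,0) -> (23.1,0) [heading=0, draw]
  PD: pen down
  FD 6.8: (23.1,0) -> (29.9,0) [heading=0, draw]
  -- iteration 3/5 --
  FD 13.5: (29.9,0) -> (43.4,0) [heading=0, draw]
  FD 1.9: (43.4,0) -> (45.3,0) [heading=0, draw]
  PD: pen down
  FD 6.8: (45.3,0) -> (52.1,0) [heading=0, draw]
  -- iteration 4/5 --
  FD 13.5: (52.1,0) -> (65.6,0) [heading=0, draw]
  FD 1.9: (65.6,0) -> (67.5,0) [heading=0, draw]
  PD: pen down
  FD 6.8: (67.5,0) -> (74.3,0) [heading=0, draw]
  -- iteration 5/5 --
  FD 13.5: (74.3,0) -> (87.8,0) [heading=0, draw]
  FD 1.9: (87.8,0) -> (89.7,0) [heading=0, draw]
  PD: pen down
  FD 6.8: (89.7,0) -> (96.5,0) [heading=0, draw]
]
FD 13.1: (96.5,0) -> (109.6,0) [heading=0, draw]
FD 3.3: (109.6,0) -> (112.9,0) [heading=0, draw]
FD 14.8: (112.9,0) -> (127.7,0) [heading=0, draw]
Final: pos=(127.7,0), heading=0, 19 segment(s) drawn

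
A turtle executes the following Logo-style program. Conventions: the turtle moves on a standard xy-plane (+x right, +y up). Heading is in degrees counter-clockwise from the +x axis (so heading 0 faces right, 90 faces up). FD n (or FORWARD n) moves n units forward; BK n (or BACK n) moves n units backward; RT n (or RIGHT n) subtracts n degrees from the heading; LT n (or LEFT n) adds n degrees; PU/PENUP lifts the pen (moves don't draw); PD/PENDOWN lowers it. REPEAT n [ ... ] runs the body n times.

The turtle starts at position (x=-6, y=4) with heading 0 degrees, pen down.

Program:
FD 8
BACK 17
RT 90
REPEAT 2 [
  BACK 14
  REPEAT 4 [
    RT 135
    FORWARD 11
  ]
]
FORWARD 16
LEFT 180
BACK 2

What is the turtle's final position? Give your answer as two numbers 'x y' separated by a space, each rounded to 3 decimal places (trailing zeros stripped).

Answer: -15 -14

Derivation:
Executing turtle program step by step:
Start: pos=(-6,4), heading=0, pen down
FD 8: (-6,4) -> (2,4) [heading=0, draw]
BK 17: (2,4) -> (-15,4) [heading=0, draw]
RT 90: heading 0 -> 270
REPEAT 2 [
  -- iteration 1/2 --
  BK 14: (-15,4) -> (-15,18) [heading=270, draw]
  REPEAT 4 [
    -- iteration 1/4 --
    RT 135: heading 270 -> 135
    FD 11: (-15,18) -> (-22.778,25.778) [heading=135, draw]
    -- iteration 2/4 --
    RT 135: heading 135 -> 0
    FD 11: (-22.778,25.778) -> (-11.778,25.778) [heading=0, draw]
    -- iteration 3/4 --
    RT 135: heading 0 -> 225
    FD 11: (-11.778,25.778) -> (-19.556,18) [heading=225, draw]
    -- iteration 4/4 --
    RT 135: heading 225 -> 90
    FD 11: (-19.556,18) -> (-19.556,29) [heading=90, draw]
  ]
  -- iteration 2/2 --
  BK 14: (-19.556,29) -> (-19.556,15) [heading=90, draw]
  REPEAT 4 [
    -- iteration 1/4 --
    RT 135: heading 90 -> 315
    FD 11: (-19.556,15) -> (-11.778,7.222) [heading=315, draw]
    -- iteration 2/4 --
    RT 135: heading 315 -> 180
    FD 11: (-11.778,7.222) -> (-22.778,7.222) [heading=180, draw]
    -- iteration 3/4 --
    RT 135: heading 180 -> 45
    FD 11: (-22.778,7.222) -> (-15,15) [heading=45, draw]
    -- iteration 4/4 --
    RT 135: heading 45 -> 270
    FD 11: (-15,15) -> (-15,4) [heading=270, draw]
  ]
]
FD 16: (-15,4) -> (-15,-12) [heading=270, draw]
LT 180: heading 270 -> 90
BK 2: (-15,-12) -> (-15,-14) [heading=90, draw]
Final: pos=(-15,-14), heading=90, 14 segment(s) drawn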